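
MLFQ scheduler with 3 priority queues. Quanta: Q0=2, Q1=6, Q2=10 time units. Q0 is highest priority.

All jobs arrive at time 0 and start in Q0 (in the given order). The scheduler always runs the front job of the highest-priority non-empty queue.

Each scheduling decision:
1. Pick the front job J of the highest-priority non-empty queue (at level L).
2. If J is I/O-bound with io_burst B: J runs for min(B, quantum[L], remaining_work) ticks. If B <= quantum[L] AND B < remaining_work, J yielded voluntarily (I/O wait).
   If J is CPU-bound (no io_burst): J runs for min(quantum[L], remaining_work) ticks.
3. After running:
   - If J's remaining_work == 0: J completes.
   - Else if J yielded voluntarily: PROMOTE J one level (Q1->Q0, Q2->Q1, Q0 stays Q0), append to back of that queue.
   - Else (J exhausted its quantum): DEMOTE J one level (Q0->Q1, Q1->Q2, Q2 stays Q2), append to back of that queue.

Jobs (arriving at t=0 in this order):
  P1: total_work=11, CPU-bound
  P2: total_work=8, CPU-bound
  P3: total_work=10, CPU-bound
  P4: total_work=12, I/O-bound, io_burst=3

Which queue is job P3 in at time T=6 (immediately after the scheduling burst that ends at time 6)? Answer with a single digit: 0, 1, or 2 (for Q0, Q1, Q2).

t=0-2: P1@Q0 runs 2, rem=9, quantum used, demote→Q1. Q0=[P2,P3,P4] Q1=[P1] Q2=[]
t=2-4: P2@Q0 runs 2, rem=6, quantum used, demote→Q1. Q0=[P3,P4] Q1=[P1,P2] Q2=[]
t=4-6: P3@Q0 runs 2, rem=8, quantum used, demote→Q1. Q0=[P4] Q1=[P1,P2,P3] Q2=[]
t=6-8: P4@Q0 runs 2, rem=10, quantum used, demote→Q1. Q0=[] Q1=[P1,P2,P3,P4] Q2=[]
t=8-14: P1@Q1 runs 6, rem=3, quantum used, demote→Q2. Q0=[] Q1=[P2,P3,P4] Q2=[P1]
t=14-20: P2@Q1 runs 6, rem=0, completes. Q0=[] Q1=[P3,P4] Q2=[P1]
t=20-26: P3@Q1 runs 6, rem=2, quantum used, demote→Q2. Q0=[] Q1=[P4] Q2=[P1,P3]
t=26-29: P4@Q1 runs 3, rem=7, I/O yield, promote→Q0. Q0=[P4] Q1=[] Q2=[P1,P3]
t=29-31: P4@Q0 runs 2, rem=5, quantum used, demote→Q1. Q0=[] Q1=[P4] Q2=[P1,P3]
t=31-34: P4@Q1 runs 3, rem=2, I/O yield, promote→Q0. Q0=[P4] Q1=[] Q2=[P1,P3]
t=34-36: P4@Q0 runs 2, rem=0, completes. Q0=[] Q1=[] Q2=[P1,P3]
t=36-39: P1@Q2 runs 3, rem=0, completes. Q0=[] Q1=[] Q2=[P3]
t=39-41: P3@Q2 runs 2, rem=0, completes. Q0=[] Q1=[] Q2=[]

Answer: 1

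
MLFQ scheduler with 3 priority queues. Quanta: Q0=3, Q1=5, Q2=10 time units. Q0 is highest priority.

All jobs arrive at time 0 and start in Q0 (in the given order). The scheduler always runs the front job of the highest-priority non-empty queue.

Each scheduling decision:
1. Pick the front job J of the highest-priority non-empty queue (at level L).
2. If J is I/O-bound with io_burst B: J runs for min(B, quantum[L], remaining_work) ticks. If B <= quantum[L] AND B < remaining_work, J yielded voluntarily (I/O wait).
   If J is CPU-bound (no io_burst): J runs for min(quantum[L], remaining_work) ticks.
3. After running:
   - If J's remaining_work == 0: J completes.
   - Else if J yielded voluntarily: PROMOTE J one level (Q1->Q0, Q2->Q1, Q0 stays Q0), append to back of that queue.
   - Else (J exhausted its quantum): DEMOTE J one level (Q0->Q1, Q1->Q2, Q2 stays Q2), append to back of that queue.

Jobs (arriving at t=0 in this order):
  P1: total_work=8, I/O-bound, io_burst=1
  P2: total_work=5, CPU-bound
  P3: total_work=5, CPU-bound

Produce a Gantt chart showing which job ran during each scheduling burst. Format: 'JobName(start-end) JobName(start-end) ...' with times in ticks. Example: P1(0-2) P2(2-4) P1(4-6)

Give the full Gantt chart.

t=0-1: P1@Q0 runs 1, rem=7, I/O yield, promote→Q0. Q0=[P2,P3,P1] Q1=[] Q2=[]
t=1-4: P2@Q0 runs 3, rem=2, quantum used, demote→Q1. Q0=[P3,P1] Q1=[P2] Q2=[]
t=4-7: P3@Q0 runs 3, rem=2, quantum used, demote→Q1. Q0=[P1] Q1=[P2,P3] Q2=[]
t=7-8: P1@Q0 runs 1, rem=6, I/O yield, promote→Q0. Q0=[P1] Q1=[P2,P3] Q2=[]
t=8-9: P1@Q0 runs 1, rem=5, I/O yield, promote→Q0. Q0=[P1] Q1=[P2,P3] Q2=[]
t=9-10: P1@Q0 runs 1, rem=4, I/O yield, promote→Q0. Q0=[P1] Q1=[P2,P3] Q2=[]
t=10-11: P1@Q0 runs 1, rem=3, I/O yield, promote→Q0. Q0=[P1] Q1=[P2,P3] Q2=[]
t=11-12: P1@Q0 runs 1, rem=2, I/O yield, promote→Q0. Q0=[P1] Q1=[P2,P3] Q2=[]
t=12-13: P1@Q0 runs 1, rem=1, I/O yield, promote→Q0. Q0=[P1] Q1=[P2,P3] Q2=[]
t=13-14: P1@Q0 runs 1, rem=0, completes. Q0=[] Q1=[P2,P3] Q2=[]
t=14-16: P2@Q1 runs 2, rem=0, completes. Q0=[] Q1=[P3] Q2=[]
t=16-18: P3@Q1 runs 2, rem=0, completes. Q0=[] Q1=[] Q2=[]

Answer: P1(0-1) P2(1-4) P3(4-7) P1(7-8) P1(8-9) P1(9-10) P1(10-11) P1(11-12) P1(12-13) P1(13-14) P2(14-16) P3(16-18)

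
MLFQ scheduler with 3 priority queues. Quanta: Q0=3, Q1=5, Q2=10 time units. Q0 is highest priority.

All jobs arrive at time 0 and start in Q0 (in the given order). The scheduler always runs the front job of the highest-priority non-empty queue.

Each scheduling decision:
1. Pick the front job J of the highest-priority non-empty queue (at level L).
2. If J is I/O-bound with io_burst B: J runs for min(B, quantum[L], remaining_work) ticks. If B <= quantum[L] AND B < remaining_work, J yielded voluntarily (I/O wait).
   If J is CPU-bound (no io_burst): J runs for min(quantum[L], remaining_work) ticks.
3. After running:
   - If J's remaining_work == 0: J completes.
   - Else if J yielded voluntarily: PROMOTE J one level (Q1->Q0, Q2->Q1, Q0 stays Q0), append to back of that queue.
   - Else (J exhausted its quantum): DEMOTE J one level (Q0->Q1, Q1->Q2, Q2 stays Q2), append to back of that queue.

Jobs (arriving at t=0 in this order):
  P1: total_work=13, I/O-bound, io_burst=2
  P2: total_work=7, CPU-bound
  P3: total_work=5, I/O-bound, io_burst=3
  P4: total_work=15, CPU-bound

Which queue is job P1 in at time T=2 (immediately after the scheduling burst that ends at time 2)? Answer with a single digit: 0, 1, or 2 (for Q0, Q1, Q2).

Answer: 0

Derivation:
t=0-2: P1@Q0 runs 2, rem=11, I/O yield, promote→Q0. Q0=[P2,P3,P4,P1] Q1=[] Q2=[]
t=2-5: P2@Q0 runs 3, rem=4, quantum used, demote→Q1. Q0=[P3,P4,P1] Q1=[P2] Q2=[]
t=5-8: P3@Q0 runs 3, rem=2, I/O yield, promote→Q0. Q0=[P4,P1,P3] Q1=[P2] Q2=[]
t=8-11: P4@Q0 runs 3, rem=12, quantum used, demote→Q1. Q0=[P1,P3] Q1=[P2,P4] Q2=[]
t=11-13: P1@Q0 runs 2, rem=9, I/O yield, promote→Q0. Q0=[P3,P1] Q1=[P2,P4] Q2=[]
t=13-15: P3@Q0 runs 2, rem=0, completes. Q0=[P1] Q1=[P2,P4] Q2=[]
t=15-17: P1@Q0 runs 2, rem=7, I/O yield, promote→Q0. Q0=[P1] Q1=[P2,P4] Q2=[]
t=17-19: P1@Q0 runs 2, rem=5, I/O yield, promote→Q0. Q0=[P1] Q1=[P2,P4] Q2=[]
t=19-21: P1@Q0 runs 2, rem=3, I/O yield, promote→Q0. Q0=[P1] Q1=[P2,P4] Q2=[]
t=21-23: P1@Q0 runs 2, rem=1, I/O yield, promote→Q0. Q0=[P1] Q1=[P2,P4] Q2=[]
t=23-24: P1@Q0 runs 1, rem=0, completes. Q0=[] Q1=[P2,P4] Q2=[]
t=24-28: P2@Q1 runs 4, rem=0, completes. Q0=[] Q1=[P4] Q2=[]
t=28-33: P4@Q1 runs 5, rem=7, quantum used, demote→Q2. Q0=[] Q1=[] Q2=[P4]
t=33-40: P4@Q2 runs 7, rem=0, completes. Q0=[] Q1=[] Q2=[]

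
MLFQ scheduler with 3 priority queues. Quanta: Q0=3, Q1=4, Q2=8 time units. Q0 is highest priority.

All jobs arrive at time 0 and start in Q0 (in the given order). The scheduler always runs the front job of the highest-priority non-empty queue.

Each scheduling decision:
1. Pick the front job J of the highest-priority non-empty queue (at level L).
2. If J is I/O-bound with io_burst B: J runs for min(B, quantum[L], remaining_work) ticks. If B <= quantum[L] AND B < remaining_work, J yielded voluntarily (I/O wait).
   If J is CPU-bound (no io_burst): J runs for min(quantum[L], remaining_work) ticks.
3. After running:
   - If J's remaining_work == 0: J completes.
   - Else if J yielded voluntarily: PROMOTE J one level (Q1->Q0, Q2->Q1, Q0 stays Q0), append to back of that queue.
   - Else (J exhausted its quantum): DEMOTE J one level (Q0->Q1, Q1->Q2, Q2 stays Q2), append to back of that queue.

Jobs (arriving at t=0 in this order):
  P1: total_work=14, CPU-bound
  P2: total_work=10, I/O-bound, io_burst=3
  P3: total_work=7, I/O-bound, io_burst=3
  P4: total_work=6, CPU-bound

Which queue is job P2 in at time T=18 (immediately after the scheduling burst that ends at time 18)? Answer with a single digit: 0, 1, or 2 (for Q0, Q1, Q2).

Answer: 0

Derivation:
t=0-3: P1@Q0 runs 3, rem=11, quantum used, demote→Q1. Q0=[P2,P3,P4] Q1=[P1] Q2=[]
t=3-6: P2@Q0 runs 3, rem=7, I/O yield, promote→Q0. Q0=[P3,P4,P2] Q1=[P1] Q2=[]
t=6-9: P3@Q0 runs 3, rem=4, I/O yield, promote→Q0. Q0=[P4,P2,P3] Q1=[P1] Q2=[]
t=9-12: P4@Q0 runs 3, rem=3, quantum used, demote→Q1. Q0=[P2,P3] Q1=[P1,P4] Q2=[]
t=12-15: P2@Q0 runs 3, rem=4, I/O yield, promote→Q0. Q0=[P3,P2] Q1=[P1,P4] Q2=[]
t=15-18: P3@Q0 runs 3, rem=1, I/O yield, promote→Q0. Q0=[P2,P3] Q1=[P1,P4] Q2=[]
t=18-21: P2@Q0 runs 3, rem=1, I/O yield, promote→Q0. Q0=[P3,P2] Q1=[P1,P4] Q2=[]
t=21-22: P3@Q0 runs 1, rem=0, completes. Q0=[P2] Q1=[P1,P4] Q2=[]
t=22-23: P2@Q0 runs 1, rem=0, completes. Q0=[] Q1=[P1,P4] Q2=[]
t=23-27: P1@Q1 runs 4, rem=7, quantum used, demote→Q2. Q0=[] Q1=[P4] Q2=[P1]
t=27-30: P4@Q1 runs 3, rem=0, completes. Q0=[] Q1=[] Q2=[P1]
t=30-37: P1@Q2 runs 7, rem=0, completes. Q0=[] Q1=[] Q2=[]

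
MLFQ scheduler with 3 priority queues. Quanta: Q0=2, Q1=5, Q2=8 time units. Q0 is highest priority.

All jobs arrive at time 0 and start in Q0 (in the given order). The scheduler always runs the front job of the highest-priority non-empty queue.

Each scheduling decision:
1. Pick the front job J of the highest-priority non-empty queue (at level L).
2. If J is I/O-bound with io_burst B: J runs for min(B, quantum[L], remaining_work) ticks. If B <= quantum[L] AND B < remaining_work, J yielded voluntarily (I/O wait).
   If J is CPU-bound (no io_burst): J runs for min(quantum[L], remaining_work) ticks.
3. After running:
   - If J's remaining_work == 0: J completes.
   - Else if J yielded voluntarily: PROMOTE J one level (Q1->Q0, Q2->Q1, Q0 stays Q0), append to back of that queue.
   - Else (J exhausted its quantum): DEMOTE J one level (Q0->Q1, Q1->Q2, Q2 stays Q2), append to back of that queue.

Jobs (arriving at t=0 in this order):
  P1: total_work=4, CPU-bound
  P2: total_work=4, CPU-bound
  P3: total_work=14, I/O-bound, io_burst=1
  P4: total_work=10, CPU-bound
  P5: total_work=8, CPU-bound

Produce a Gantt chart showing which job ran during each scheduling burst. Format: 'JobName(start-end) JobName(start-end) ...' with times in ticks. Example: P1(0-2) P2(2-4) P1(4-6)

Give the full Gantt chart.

t=0-2: P1@Q0 runs 2, rem=2, quantum used, demote→Q1. Q0=[P2,P3,P4,P5] Q1=[P1] Q2=[]
t=2-4: P2@Q0 runs 2, rem=2, quantum used, demote→Q1. Q0=[P3,P4,P5] Q1=[P1,P2] Q2=[]
t=4-5: P3@Q0 runs 1, rem=13, I/O yield, promote→Q0. Q0=[P4,P5,P3] Q1=[P1,P2] Q2=[]
t=5-7: P4@Q0 runs 2, rem=8, quantum used, demote→Q1. Q0=[P5,P3] Q1=[P1,P2,P4] Q2=[]
t=7-9: P5@Q0 runs 2, rem=6, quantum used, demote→Q1. Q0=[P3] Q1=[P1,P2,P4,P5] Q2=[]
t=9-10: P3@Q0 runs 1, rem=12, I/O yield, promote→Q0. Q0=[P3] Q1=[P1,P2,P4,P5] Q2=[]
t=10-11: P3@Q0 runs 1, rem=11, I/O yield, promote→Q0. Q0=[P3] Q1=[P1,P2,P4,P5] Q2=[]
t=11-12: P3@Q0 runs 1, rem=10, I/O yield, promote→Q0. Q0=[P3] Q1=[P1,P2,P4,P5] Q2=[]
t=12-13: P3@Q0 runs 1, rem=9, I/O yield, promote→Q0. Q0=[P3] Q1=[P1,P2,P4,P5] Q2=[]
t=13-14: P3@Q0 runs 1, rem=8, I/O yield, promote→Q0. Q0=[P3] Q1=[P1,P2,P4,P5] Q2=[]
t=14-15: P3@Q0 runs 1, rem=7, I/O yield, promote→Q0. Q0=[P3] Q1=[P1,P2,P4,P5] Q2=[]
t=15-16: P3@Q0 runs 1, rem=6, I/O yield, promote→Q0. Q0=[P3] Q1=[P1,P2,P4,P5] Q2=[]
t=16-17: P3@Q0 runs 1, rem=5, I/O yield, promote→Q0. Q0=[P3] Q1=[P1,P2,P4,P5] Q2=[]
t=17-18: P3@Q0 runs 1, rem=4, I/O yield, promote→Q0. Q0=[P3] Q1=[P1,P2,P4,P5] Q2=[]
t=18-19: P3@Q0 runs 1, rem=3, I/O yield, promote→Q0. Q0=[P3] Q1=[P1,P2,P4,P5] Q2=[]
t=19-20: P3@Q0 runs 1, rem=2, I/O yield, promote→Q0. Q0=[P3] Q1=[P1,P2,P4,P5] Q2=[]
t=20-21: P3@Q0 runs 1, rem=1, I/O yield, promote→Q0. Q0=[P3] Q1=[P1,P2,P4,P5] Q2=[]
t=21-22: P3@Q0 runs 1, rem=0, completes. Q0=[] Q1=[P1,P2,P4,P5] Q2=[]
t=22-24: P1@Q1 runs 2, rem=0, completes. Q0=[] Q1=[P2,P4,P5] Q2=[]
t=24-26: P2@Q1 runs 2, rem=0, completes. Q0=[] Q1=[P4,P5] Q2=[]
t=26-31: P4@Q1 runs 5, rem=3, quantum used, demote→Q2. Q0=[] Q1=[P5] Q2=[P4]
t=31-36: P5@Q1 runs 5, rem=1, quantum used, demote→Q2. Q0=[] Q1=[] Q2=[P4,P5]
t=36-39: P4@Q2 runs 3, rem=0, completes. Q0=[] Q1=[] Q2=[P5]
t=39-40: P5@Q2 runs 1, rem=0, completes. Q0=[] Q1=[] Q2=[]

Answer: P1(0-2) P2(2-4) P3(4-5) P4(5-7) P5(7-9) P3(9-10) P3(10-11) P3(11-12) P3(12-13) P3(13-14) P3(14-15) P3(15-16) P3(16-17) P3(17-18) P3(18-19) P3(19-20) P3(20-21) P3(21-22) P1(22-24) P2(24-26) P4(26-31) P5(31-36) P4(36-39) P5(39-40)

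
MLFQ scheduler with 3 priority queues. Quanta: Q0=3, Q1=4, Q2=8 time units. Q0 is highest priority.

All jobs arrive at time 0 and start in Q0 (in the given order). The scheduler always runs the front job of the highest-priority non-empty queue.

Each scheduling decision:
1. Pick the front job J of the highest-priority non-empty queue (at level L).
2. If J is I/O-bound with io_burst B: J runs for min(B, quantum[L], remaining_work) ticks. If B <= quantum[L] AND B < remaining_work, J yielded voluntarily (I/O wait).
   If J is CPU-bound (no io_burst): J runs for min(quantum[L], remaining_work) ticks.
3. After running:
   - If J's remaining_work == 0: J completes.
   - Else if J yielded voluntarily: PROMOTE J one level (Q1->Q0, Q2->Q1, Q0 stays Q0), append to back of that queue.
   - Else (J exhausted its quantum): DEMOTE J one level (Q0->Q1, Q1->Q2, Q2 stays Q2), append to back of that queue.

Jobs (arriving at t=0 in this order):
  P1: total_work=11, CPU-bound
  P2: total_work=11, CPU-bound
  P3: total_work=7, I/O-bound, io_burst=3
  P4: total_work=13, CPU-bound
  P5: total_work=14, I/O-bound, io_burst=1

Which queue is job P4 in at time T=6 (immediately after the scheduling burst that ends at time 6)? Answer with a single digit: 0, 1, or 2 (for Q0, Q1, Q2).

Answer: 0

Derivation:
t=0-3: P1@Q0 runs 3, rem=8, quantum used, demote→Q1. Q0=[P2,P3,P4,P5] Q1=[P1] Q2=[]
t=3-6: P2@Q0 runs 3, rem=8, quantum used, demote→Q1. Q0=[P3,P4,P5] Q1=[P1,P2] Q2=[]
t=6-9: P3@Q0 runs 3, rem=4, I/O yield, promote→Q0. Q0=[P4,P5,P3] Q1=[P1,P2] Q2=[]
t=9-12: P4@Q0 runs 3, rem=10, quantum used, demote→Q1. Q0=[P5,P3] Q1=[P1,P2,P4] Q2=[]
t=12-13: P5@Q0 runs 1, rem=13, I/O yield, promote→Q0. Q0=[P3,P5] Q1=[P1,P2,P4] Q2=[]
t=13-16: P3@Q0 runs 3, rem=1, I/O yield, promote→Q0. Q0=[P5,P3] Q1=[P1,P2,P4] Q2=[]
t=16-17: P5@Q0 runs 1, rem=12, I/O yield, promote→Q0. Q0=[P3,P5] Q1=[P1,P2,P4] Q2=[]
t=17-18: P3@Q0 runs 1, rem=0, completes. Q0=[P5] Q1=[P1,P2,P4] Q2=[]
t=18-19: P5@Q0 runs 1, rem=11, I/O yield, promote→Q0. Q0=[P5] Q1=[P1,P2,P4] Q2=[]
t=19-20: P5@Q0 runs 1, rem=10, I/O yield, promote→Q0. Q0=[P5] Q1=[P1,P2,P4] Q2=[]
t=20-21: P5@Q0 runs 1, rem=9, I/O yield, promote→Q0. Q0=[P5] Q1=[P1,P2,P4] Q2=[]
t=21-22: P5@Q0 runs 1, rem=8, I/O yield, promote→Q0. Q0=[P5] Q1=[P1,P2,P4] Q2=[]
t=22-23: P5@Q0 runs 1, rem=7, I/O yield, promote→Q0. Q0=[P5] Q1=[P1,P2,P4] Q2=[]
t=23-24: P5@Q0 runs 1, rem=6, I/O yield, promote→Q0. Q0=[P5] Q1=[P1,P2,P4] Q2=[]
t=24-25: P5@Q0 runs 1, rem=5, I/O yield, promote→Q0. Q0=[P5] Q1=[P1,P2,P4] Q2=[]
t=25-26: P5@Q0 runs 1, rem=4, I/O yield, promote→Q0. Q0=[P5] Q1=[P1,P2,P4] Q2=[]
t=26-27: P5@Q0 runs 1, rem=3, I/O yield, promote→Q0. Q0=[P5] Q1=[P1,P2,P4] Q2=[]
t=27-28: P5@Q0 runs 1, rem=2, I/O yield, promote→Q0. Q0=[P5] Q1=[P1,P2,P4] Q2=[]
t=28-29: P5@Q0 runs 1, rem=1, I/O yield, promote→Q0. Q0=[P5] Q1=[P1,P2,P4] Q2=[]
t=29-30: P5@Q0 runs 1, rem=0, completes. Q0=[] Q1=[P1,P2,P4] Q2=[]
t=30-34: P1@Q1 runs 4, rem=4, quantum used, demote→Q2. Q0=[] Q1=[P2,P4] Q2=[P1]
t=34-38: P2@Q1 runs 4, rem=4, quantum used, demote→Q2. Q0=[] Q1=[P4] Q2=[P1,P2]
t=38-42: P4@Q1 runs 4, rem=6, quantum used, demote→Q2. Q0=[] Q1=[] Q2=[P1,P2,P4]
t=42-46: P1@Q2 runs 4, rem=0, completes. Q0=[] Q1=[] Q2=[P2,P4]
t=46-50: P2@Q2 runs 4, rem=0, completes. Q0=[] Q1=[] Q2=[P4]
t=50-56: P4@Q2 runs 6, rem=0, completes. Q0=[] Q1=[] Q2=[]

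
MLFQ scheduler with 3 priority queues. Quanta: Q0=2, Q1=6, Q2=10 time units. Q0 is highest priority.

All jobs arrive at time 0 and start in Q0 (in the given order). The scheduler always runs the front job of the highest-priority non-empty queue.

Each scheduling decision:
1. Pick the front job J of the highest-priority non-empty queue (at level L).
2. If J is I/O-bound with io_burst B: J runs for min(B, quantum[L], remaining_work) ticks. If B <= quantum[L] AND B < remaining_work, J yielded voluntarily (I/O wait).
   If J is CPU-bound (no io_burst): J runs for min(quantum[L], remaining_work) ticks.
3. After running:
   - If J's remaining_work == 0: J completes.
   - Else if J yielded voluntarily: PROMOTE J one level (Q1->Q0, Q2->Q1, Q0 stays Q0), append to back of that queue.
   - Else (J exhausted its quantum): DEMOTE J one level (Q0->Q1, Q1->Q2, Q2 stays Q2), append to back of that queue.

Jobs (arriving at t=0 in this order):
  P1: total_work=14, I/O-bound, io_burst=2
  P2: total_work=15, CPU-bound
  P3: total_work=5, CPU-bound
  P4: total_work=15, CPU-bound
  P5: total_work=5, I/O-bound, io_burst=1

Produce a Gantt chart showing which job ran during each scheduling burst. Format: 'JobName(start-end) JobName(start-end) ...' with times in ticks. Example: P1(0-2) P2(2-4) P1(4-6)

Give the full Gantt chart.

t=0-2: P1@Q0 runs 2, rem=12, I/O yield, promote→Q0. Q0=[P2,P3,P4,P5,P1] Q1=[] Q2=[]
t=2-4: P2@Q0 runs 2, rem=13, quantum used, demote→Q1. Q0=[P3,P4,P5,P1] Q1=[P2] Q2=[]
t=4-6: P3@Q0 runs 2, rem=3, quantum used, demote→Q1. Q0=[P4,P5,P1] Q1=[P2,P3] Q2=[]
t=6-8: P4@Q0 runs 2, rem=13, quantum used, demote→Q1. Q0=[P5,P1] Q1=[P2,P3,P4] Q2=[]
t=8-9: P5@Q0 runs 1, rem=4, I/O yield, promote→Q0. Q0=[P1,P5] Q1=[P2,P3,P4] Q2=[]
t=9-11: P1@Q0 runs 2, rem=10, I/O yield, promote→Q0. Q0=[P5,P1] Q1=[P2,P3,P4] Q2=[]
t=11-12: P5@Q0 runs 1, rem=3, I/O yield, promote→Q0. Q0=[P1,P5] Q1=[P2,P3,P4] Q2=[]
t=12-14: P1@Q0 runs 2, rem=8, I/O yield, promote→Q0. Q0=[P5,P1] Q1=[P2,P3,P4] Q2=[]
t=14-15: P5@Q0 runs 1, rem=2, I/O yield, promote→Q0. Q0=[P1,P5] Q1=[P2,P3,P4] Q2=[]
t=15-17: P1@Q0 runs 2, rem=6, I/O yield, promote→Q0. Q0=[P5,P1] Q1=[P2,P3,P4] Q2=[]
t=17-18: P5@Q0 runs 1, rem=1, I/O yield, promote→Q0. Q0=[P1,P5] Q1=[P2,P3,P4] Q2=[]
t=18-20: P1@Q0 runs 2, rem=4, I/O yield, promote→Q0. Q0=[P5,P1] Q1=[P2,P3,P4] Q2=[]
t=20-21: P5@Q0 runs 1, rem=0, completes. Q0=[P1] Q1=[P2,P3,P4] Q2=[]
t=21-23: P1@Q0 runs 2, rem=2, I/O yield, promote→Q0. Q0=[P1] Q1=[P2,P3,P4] Q2=[]
t=23-25: P1@Q0 runs 2, rem=0, completes. Q0=[] Q1=[P2,P3,P4] Q2=[]
t=25-31: P2@Q1 runs 6, rem=7, quantum used, demote→Q2. Q0=[] Q1=[P3,P4] Q2=[P2]
t=31-34: P3@Q1 runs 3, rem=0, completes. Q0=[] Q1=[P4] Q2=[P2]
t=34-40: P4@Q1 runs 6, rem=7, quantum used, demote→Q2. Q0=[] Q1=[] Q2=[P2,P4]
t=40-47: P2@Q2 runs 7, rem=0, completes. Q0=[] Q1=[] Q2=[P4]
t=47-54: P4@Q2 runs 7, rem=0, completes. Q0=[] Q1=[] Q2=[]

Answer: P1(0-2) P2(2-4) P3(4-6) P4(6-8) P5(8-9) P1(9-11) P5(11-12) P1(12-14) P5(14-15) P1(15-17) P5(17-18) P1(18-20) P5(20-21) P1(21-23) P1(23-25) P2(25-31) P3(31-34) P4(34-40) P2(40-47) P4(47-54)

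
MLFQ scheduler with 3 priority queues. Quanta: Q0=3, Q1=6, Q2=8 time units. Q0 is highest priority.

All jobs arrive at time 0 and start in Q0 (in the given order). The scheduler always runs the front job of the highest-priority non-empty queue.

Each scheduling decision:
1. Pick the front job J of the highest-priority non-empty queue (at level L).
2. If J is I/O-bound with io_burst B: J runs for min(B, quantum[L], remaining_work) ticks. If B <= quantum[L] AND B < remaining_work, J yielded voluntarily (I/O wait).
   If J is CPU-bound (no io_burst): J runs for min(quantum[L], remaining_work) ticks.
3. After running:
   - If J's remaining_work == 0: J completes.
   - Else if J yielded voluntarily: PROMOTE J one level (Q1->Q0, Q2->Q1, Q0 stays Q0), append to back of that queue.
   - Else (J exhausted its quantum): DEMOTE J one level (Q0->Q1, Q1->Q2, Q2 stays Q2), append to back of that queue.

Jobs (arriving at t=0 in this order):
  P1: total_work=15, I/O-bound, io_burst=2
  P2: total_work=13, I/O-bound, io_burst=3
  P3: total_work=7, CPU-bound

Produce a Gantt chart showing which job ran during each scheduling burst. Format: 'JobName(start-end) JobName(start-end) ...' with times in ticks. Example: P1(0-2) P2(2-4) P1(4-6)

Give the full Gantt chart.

Answer: P1(0-2) P2(2-5) P3(5-8) P1(8-10) P2(10-13) P1(13-15) P2(15-18) P1(18-20) P2(20-23) P1(23-25) P2(25-26) P1(26-28) P1(28-30) P1(30-31) P3(31-35)

Derivation:
t=0-2: P1@Q0 runs 2, rem=13, I/O yield, promote→Q0. Q0=[P2,P3,P1] Q1=[] Q2=[]
t=2-5: P2@Q0 runs 3, rem=10, I/O yield, promote→Q0. Q0=[P3,P1,P2] Q1=[] Q2=[]
t=5-8: P3@Q0 runs 3, rem=4, quantum used, demote→Q1. Q0=[P1,P2] Q1=[P3] Q2=[]
t=8-10: P1@Q0 runs 2, rem=11, I/O yield, promote→Q0. Q0=[P2,P1] Q1=[P3] Q2=[]
t=10-13: P2@Q0 runs 3, rem=7, I/O yield, promote→Q0. Q0=[P1,P2] Q1=[P3] Q2=[]
t=13-15: P1@Q0 runs 2, rem=9, I/O yield, promote→Q0. Q0=[P2,P1] Q1=[P3] Q2=[]
t=15-18: P2@Q0 runs 3, rem=4, I/O yield, promote→Q0. Q0=[P1,P2] Q1=[P3] Q2=[]
t=18-20: P1@Q0 runs 2, rem=7, I/O yield, promote→Q0. Q0=[P2,P1] Q1=[P3] Q2=[]
t=20-23: P2@Q0 runs 3, rem=1, I/O yield, promote→Q0. Q0=[P1,P2] Q1=[P3] Q2=[]
t=23-25: P1@Q0 runs 2, rem=5, I/O yield, promote→Q0. Q0=[P2,P1] Q1=[P3] Q2=[]
t=25-26: P2@Q0 runs 1, rem=0, completes. Q0=[P1] Q1=[P3] Q2=[]
t=26-28: P1@Q0 runs 2, rem=3, I/O yield, promote→Q0. Q0=[P1] Q1=[P3] Q2=[]
t=28-30: P1@Q0 runs 2, rem=1, I/O yield, promote→Q0. Q0=[P1] Q1=[P3] Q2=[]
t=30-31: P1@Q0 runs 1, rem=0, completes. Q0=[] Q1=[P3] Q2=[]
t=31-35: P3@Q1 runs 4, rem=0, completes. Q0=[] Q1=[] Q2=[]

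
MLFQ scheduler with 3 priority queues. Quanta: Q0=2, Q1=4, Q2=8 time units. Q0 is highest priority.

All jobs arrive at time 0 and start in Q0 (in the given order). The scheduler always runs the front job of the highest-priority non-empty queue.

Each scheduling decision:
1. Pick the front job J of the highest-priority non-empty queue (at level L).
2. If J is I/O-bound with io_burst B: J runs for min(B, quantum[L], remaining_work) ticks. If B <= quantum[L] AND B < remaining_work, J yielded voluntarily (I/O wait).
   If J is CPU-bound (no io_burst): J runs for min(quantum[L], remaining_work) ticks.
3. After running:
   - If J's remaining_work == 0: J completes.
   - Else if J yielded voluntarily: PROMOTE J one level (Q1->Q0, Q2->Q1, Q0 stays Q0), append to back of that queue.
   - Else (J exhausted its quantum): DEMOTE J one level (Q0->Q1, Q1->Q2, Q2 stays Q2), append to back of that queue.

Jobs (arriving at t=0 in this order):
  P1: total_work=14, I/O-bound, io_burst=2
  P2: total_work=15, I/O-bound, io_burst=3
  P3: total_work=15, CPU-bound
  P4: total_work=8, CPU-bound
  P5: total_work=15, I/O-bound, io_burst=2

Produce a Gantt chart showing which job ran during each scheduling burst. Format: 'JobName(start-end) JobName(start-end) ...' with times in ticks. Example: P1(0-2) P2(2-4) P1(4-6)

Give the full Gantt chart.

Answer: P1(0-2) P2(2-4) P3(4-6) P4(6-8) P5(8-10) P1(10-12) P5(12-14) P1(14-16) P5(16-18) P1(18-20) P5(20-22) P1(22-24) P5(24-26) P1(26-28) P5(28-30) P1(30-32) P5(32-34) P5(34-35) P2(35-38) P2(38-40) P3(40-44) P4(44-48) P2(48-51) P2(51-53) P2(53-56) P3(56-64) P4(64-66) P3(66-67)

Derivation:
t=0-2: P1@Q0 runs 2, rem=12, I/O yield, promote→Q0. Q0=[P2,P3,P4,P5,P1] Q1=[] Q2=[]
t=2-4: P2@Q0 runs 2, rem=13, quantum used, demote→Q1. Q0=[P3,P4,P5,P1] Q1=[P2] Q2=[]
t=4-6: P3@Q0 runs 2, rem=13, quantum used, demote→Q1. Q0=[P4,P5,P1] Q1=[P2,P3] Q2=[]
t=6-8: P4@Q0 runs 2, rem=6, quantum used, demote→Q1. Q0=[P5,P1] Q1=[P2,P3,P4] Q2=[]
t=8-10: P5@Q0 runs 2, rem=13, I/O yield, promote→Q0. Q0=[P1,P5] Q1=[P2,P3,P4] Q2=[]
t=10-12: P1@Q0 runs 2, rem=10, I/O yield, promote→Q0. Q0=[P5,P1] Q1=[P2,P3,P4] Q2=[]
t=12-14: P5@Q0 runs 2, rem=11, I/O yield, promote→Q0. Q0=[P1,P5] Q1=[P2,P3,P4] Q2=[]
t=14-16: P1@Q0 runs 2, rem=8, I/O yield, promote→Q0. Q0=[P5,P1] Q1=[P2,P3,P4] Q2=[]
t=16-18: P5@Q0 runs 2, rem=9, I/O yield, promote→Q0. Q0=[P1,P5] Q1=[P2,P3,P4] Q2=[]
t=18-20: P1@Q0 runs 2, rem=6, I/O yield, promote→Q0. Q0=[P5,P1] Q1=[P2,P3,P4] Q2=[]
t=20-22: P5@Q0 runs 2, rem=7, I/O yield, promote→Q0. Q0=[P1,P5] Q1=[P2,P3,P4] Q2=[]
t=22-24: P1@Q0 runs 2, rem=4, I/O yield, promote→Q0. Q0=[P5,P1] Q1=[P2,P3,P4] Q2=[]
t=24-26: P5@Q0 runs 2, rem=5, I/O yield, promote→Q0. Q0=[P1,P5] Q1=[P2,P3,P4] Q2=[]
t=26-28: P1@Q0 runs 2, rem=2, I/O yield, promote→Q0. Q0=[P5,P1] Q1=[P2,P3,P4] Q2=[]
t=28-30: P5@Q0 runs 2, rem=3, I/O yield, promote→Q0. Q0=[P1,P5] Q1=[P2,P3,P4] Q2=[]
t=30-32: P1@Q0 runs 2, rem=0, completes. Q0=[P5] Q1=[P2,P3,P4] Q2=[]
t=32-34: P5@Q0 runs 2, rem=1, I/O yield, promote→Q0. Q0=[P5] Q1=[P2,P3,P4] Q2=[]
t=34-35: P5@Q0 runs 1, rem=0, completes. Q0=[] Q1=[P2,P3,P4] Q2=[]
t=35-38: P2@Q1 runs 3, rem=10, I/O yield, promote→Q0. Q0=[P2] Q1=[P3,P4] Q2=[]
t=38-40: P2@Q0 runs 2, rem=8, quantum used, demote→Q1. Q0=[] Q1=[P3,P4,P2] Q2=[]
t=40-44: P3@Q1 runs 4, rem=9, quantum used, demote→Q2. Q0=[] Q1=[P4,P2] Q2=[P3]
t=44-48: P4@Q1 runs 4, rem=2, quantum used, demote→Q2. Q0=[] Q1=[P2] Q2=[P3,P4]
t=48-51: P2@Q1 runs 3, rem=5, I/O yield, promote→Q0. Q0=[P2] Q1=[] Q2=[P3,P4]
t=51-53: P2@Q0 runs 2, rem=3, quantum used, demote→Q1. Q0=[] Q1=[P2] Q2=[P3,P4]
t=53-56: P2@Q1 runs 3, rem=0, completes. Q0=[] Q1=[] Q2=[P3,P4]
t=56-64: P3@Q2 runs 8, rem=1, quantum used, demote→Q2. Q0=[] Q1=[] Q2=[P4,P3]
t=64-66: P4@Q2 runs 2, rem=0, completes. Q0=[] Q1=[] Q2=[P3]
t=66-67: P3@Q2 runs 1, rem=0, completes. Q0=[] Q1=[] Q2=[]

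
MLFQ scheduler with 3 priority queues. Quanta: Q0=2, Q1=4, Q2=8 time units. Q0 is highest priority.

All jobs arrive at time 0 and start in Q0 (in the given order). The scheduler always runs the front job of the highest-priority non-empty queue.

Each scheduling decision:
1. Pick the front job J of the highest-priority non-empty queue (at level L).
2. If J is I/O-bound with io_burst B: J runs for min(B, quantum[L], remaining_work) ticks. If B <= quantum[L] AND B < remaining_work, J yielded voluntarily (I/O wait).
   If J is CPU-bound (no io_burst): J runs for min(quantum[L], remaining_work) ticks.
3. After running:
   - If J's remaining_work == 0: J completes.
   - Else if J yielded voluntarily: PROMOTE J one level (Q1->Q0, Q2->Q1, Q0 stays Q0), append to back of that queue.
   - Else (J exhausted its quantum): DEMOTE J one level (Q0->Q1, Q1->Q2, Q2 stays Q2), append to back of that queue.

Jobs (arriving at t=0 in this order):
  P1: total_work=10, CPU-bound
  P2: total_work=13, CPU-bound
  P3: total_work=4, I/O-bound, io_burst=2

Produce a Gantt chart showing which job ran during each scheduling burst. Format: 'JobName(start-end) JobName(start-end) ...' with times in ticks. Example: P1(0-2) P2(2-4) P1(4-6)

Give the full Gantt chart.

Answer: P1(0-2) P2(2-4) P3(4-6) P3(6-8) P1(8-12) P2(12-16) P1(16-20) P2(20-27)

Derivation:
t=0-2: P1@Q0 runs 2, rem=8, quantum used, demote→Q1. Q0=[P2,P3] Q1=[P1] Q2=[]
t=2-4: P2@Q0 runs 2, rem=11, quantum used, demote→Q1. Q0=[P3] Q1=[P1,P2] Q2=[]
t=4-6: P3@Q0 runs 2, rem=2, I/O yield, promote→Q0. Q0=[P3] Q1=[P1,P2] Q2=[]
t=6-8: P3@Q0 runs 2, rem=0, completes. Q0=[] Q1=[P1,P2] Q2=[]
t=8-12: P1@Q1 runs 4, rem=4, quantum used, demote→Q2. Q0=[] Q1=[P2] Q2=[P1]
t=12-16: P2@Q1 runs 4, rem=7, quantum used, demote→Q2. Q0=[] Q1=[] Q2=[P1,P2]
t=16-20: P1@Q2 runs 4, rem=0, completes. Q0=[] Q1=[] Q2=[P2]
t=20-27: P2@Q2 runs 7, rem=0, completes. Q0=[] Q1=[] Q2=[]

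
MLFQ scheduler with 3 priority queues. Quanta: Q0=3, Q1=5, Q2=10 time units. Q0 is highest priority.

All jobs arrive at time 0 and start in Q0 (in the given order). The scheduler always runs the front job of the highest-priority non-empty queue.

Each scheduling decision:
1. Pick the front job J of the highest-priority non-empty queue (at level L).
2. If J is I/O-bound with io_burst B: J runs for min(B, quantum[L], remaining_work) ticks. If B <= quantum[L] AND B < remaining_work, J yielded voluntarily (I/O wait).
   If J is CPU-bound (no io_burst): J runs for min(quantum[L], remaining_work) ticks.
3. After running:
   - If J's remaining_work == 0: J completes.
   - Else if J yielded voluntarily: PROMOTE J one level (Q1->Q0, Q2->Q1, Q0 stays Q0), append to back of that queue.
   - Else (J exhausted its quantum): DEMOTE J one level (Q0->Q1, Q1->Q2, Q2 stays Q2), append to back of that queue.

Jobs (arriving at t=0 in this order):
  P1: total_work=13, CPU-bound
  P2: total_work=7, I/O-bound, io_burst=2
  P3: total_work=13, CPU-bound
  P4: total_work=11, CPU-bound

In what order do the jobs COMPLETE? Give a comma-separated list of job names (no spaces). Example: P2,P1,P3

t=0-3: P1@Q0 runs 3, rem=10, quantum used, demote→Q1. Q0=[P2,P3,P4] Q1=[P1] Q2=[]
t=3-5: P2@Q0 runs 2, rem=5, I/O yield, promote→Q0. Q0=[P3,P4,P2] Q1=[P1] Q2=[]
t=5-8: P3@Q0 runs 3, rem=10, quantum used, demote→Q1. Q0=[P4,P2] Q1=[P1,P3] Q2=[]
t=8-11: P4@Q0 runs 3, rem=8, quantum used, demote→Q1. Q0=[P2] Q1=[P1,P3,P4] Q2=[]
t=11-13: P2@Q0 runs 2, rem=3, I/O yield, promote→Q0. Q0=[P2] Q1=[P1,P3,P4] Q2=[]
t=13-15: P2@Q0 runs 2, rem=1, I/O yield, promote→Q0. Q0=[P2] Q1=[P1,P3,P4] Q2=[]
t=15-16: P2@Q0 runs 1, rem=0, completes. Q0=[] Q1=[P1,P3,P4] Q2=[]
t=16-21: P1@Q1 runs 5, rem=5, quantum used, demote→Q2. Q0=[] Q1=[P3,P4] Q2=[P1]
t=21-26: P3@Q1 runs 5, rem=5, quantum used, demote→Q2. Q0=[] Q1=[P4] Q2=[P1,P3]
t=26-31: P4@Q1 runs 5, rem=3, quantum used, demote→Q2. Q0=[] Q1=[] Q2=[P1,P3,P4]
t=31-36: P1@Q2 runs 5, rem=0, completes. Q0=[] Q1=[] Q2=[P3,P4]
t=36-41: P3@Q2 runs 5, rem=0, completes. Q0=[] Q1=[] Q2=[P4]
t=41-44: P4@Q2 runs 3, rem=0, completes. Q0=[] Q1=[] Q2=[]

Answer: P2,P1,P3,P4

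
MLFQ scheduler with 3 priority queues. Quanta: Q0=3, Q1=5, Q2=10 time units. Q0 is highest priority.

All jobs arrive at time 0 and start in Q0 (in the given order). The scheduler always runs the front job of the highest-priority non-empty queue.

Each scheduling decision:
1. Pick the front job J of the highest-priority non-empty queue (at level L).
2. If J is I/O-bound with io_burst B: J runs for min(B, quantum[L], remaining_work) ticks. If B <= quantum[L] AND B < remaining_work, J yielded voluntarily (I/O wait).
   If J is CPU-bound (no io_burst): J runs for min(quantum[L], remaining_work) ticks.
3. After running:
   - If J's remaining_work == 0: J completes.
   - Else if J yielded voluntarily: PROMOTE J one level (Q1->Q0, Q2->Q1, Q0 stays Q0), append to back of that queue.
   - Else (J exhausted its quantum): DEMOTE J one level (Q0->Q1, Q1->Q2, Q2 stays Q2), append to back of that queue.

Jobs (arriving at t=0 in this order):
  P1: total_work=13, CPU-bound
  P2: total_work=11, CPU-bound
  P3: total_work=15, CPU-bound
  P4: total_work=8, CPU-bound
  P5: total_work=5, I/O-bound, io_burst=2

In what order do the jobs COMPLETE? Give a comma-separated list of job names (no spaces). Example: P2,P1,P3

Answer: P5,P4,P1,P2,P3

Derivation:
t=0-3: P1@Q0 runs 3, rem=10, quantum used, demote→Q1. Q0=[P2,P3,P4,P5] Q1=[P1] Q2=[]
t=3-6: P2@Q0 runs 3, rem=8, quantum used, demote→Q1. Q0=[P3,P4,P5] Q1=[P1,P2] Q2=[]
t=6-9: P3@Q0 runs 3, rem=12, quantum used, demote→Q1. Q0=[P4,P5] Q1=[P1,P2,P3] Q2=[]
t=9-12: P4@Q0 runs 3, rem=5, quantum used, demote→Q1. Q0=[P5] Q1=[P1,P2,P3,P4] Q2=[]
t=12-14: P5@Q0 runs 2, rem=3, I/O yield, promote→Q0. Q0=[P5] Q1=[P1,P2,P3,P4] Q2=[]
t=14-16: P5@Q0 runs 2, rem=1, I/O yield, promote→Q0. Q0=[P5] Q1=[P1,P2,P3,P4] Q2=[]
t=16-17: P5@Q0 runs 1, rem=0, completes. Q0=[] Q1=[P1,P2,P3,P4] Q2=[]
t=17-22: P1@Q1 runs 5, rem=5, quantum used, demote→Q2. Q0=[] Q1=[P2,P3,P4] Q2=[P1]
t=22-27: P2@Q1 runs 5, rem=3, quantum used, demote→Q2. Q0=[] Q1=[P3,P4] Q2=[P1,P2]
t=27-32: P3@Q1 runs 5, rem=7, quantum used, demote→Q2. Q0=[] Q1=[P4] Q2=[P1,P2,P3]
t=32-37: P4@Q1 runs 5, rem=0, completes. Q0=[] Q1=[] Q2=[P1,P2,P3]
t=37-42: P1@Q2 runs 5, rem=0, completes. Q0=[] Q1=[] Q2=[P2,P3]
t=42-45: P2@Q2 runs 3, rem=0, completes. Q0=[] Q1=[] Q2=[P3]
t=45-52: P3@Q2 runs 7, rem=0, completes. Q0=[] Q1=[] Q2=[]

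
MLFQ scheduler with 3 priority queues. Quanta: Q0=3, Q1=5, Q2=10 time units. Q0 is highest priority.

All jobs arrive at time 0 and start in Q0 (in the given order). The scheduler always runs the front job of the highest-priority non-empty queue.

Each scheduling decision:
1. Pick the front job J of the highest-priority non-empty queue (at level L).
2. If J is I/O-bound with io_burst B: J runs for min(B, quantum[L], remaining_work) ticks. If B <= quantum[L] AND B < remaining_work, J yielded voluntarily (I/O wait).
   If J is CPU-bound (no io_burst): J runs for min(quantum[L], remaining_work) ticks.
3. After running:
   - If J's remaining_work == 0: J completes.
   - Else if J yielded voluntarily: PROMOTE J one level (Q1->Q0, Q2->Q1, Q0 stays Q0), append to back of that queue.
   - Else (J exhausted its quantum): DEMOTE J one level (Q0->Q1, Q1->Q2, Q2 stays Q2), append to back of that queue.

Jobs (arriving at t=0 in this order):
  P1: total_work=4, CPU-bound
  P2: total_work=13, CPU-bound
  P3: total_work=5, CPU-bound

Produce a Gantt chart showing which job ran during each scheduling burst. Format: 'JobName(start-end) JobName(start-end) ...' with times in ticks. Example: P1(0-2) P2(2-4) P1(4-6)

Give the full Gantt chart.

t=0-3: P1@Q0 runs 3, rem=1, quantum used, demote→Q1. Q0=[P2,P3] Q1=[P1] Q2=[]
t=3-6: P2@Q0 runs 3, rem=10, quantum used, demote→Q1. Q0=[P3] Q1=[P1,P2] Q2=[]
t=6-9: P3@Q0 runs 3, rem=2, quantum used, demote→Q1. Q0=[] Q1=[P1,P2,P3] Q2=[]
t=9-10: P1@Q1 runs 1, rem=0, completes. Q0=[] Q1=[P2,P3] Q2=[]
t=10-15: P2@Q1 runs 5, rem=5, quantum used, demote→Q2. Q0=[] Q1=[P3] Q2=[P2]
t=15-17: P3@Q1 runs 2, rem=0, completes. Q0=[] Q1=[] Q2=[P2]
t=17-22: P2@Q2 runs 5, rem=0, completes. Q0=[] Q1=[] Q2=[]

Answer: P1(0-3) P2(3-6) P3(6-9) P1(9-10) P2(10-15) P3(15-17) P2(17-22)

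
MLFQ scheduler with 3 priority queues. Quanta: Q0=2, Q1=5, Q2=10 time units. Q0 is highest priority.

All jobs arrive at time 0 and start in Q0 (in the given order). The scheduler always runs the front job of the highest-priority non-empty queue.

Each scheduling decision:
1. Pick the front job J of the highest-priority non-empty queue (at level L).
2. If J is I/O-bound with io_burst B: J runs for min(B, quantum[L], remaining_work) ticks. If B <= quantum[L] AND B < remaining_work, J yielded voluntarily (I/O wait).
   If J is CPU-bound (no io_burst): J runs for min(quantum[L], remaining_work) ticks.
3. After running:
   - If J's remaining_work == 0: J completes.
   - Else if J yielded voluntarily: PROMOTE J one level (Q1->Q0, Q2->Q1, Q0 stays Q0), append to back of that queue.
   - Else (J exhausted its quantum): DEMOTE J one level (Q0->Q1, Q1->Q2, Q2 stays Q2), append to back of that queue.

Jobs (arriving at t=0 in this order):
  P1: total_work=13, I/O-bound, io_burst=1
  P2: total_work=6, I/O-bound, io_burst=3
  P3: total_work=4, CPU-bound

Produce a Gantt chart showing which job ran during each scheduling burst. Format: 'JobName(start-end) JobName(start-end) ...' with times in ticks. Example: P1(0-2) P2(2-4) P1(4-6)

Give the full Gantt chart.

Answer: P1(0-1) P2(1-3) P3(3-5) P1(5-6) P1(6-7) P1(7-8) P1(8-9) P1(9-10) P1(10-11) P1(11-12) P1(12-13) P1(13-14) P1(14-15) P1(15-16) P1(16-17) P2(17-20) P2(20-21) P3(21-23)

Derivation:
t=0-1: P1@Q0 runs 1, rem=12, I/O yield, promote→Q0. Q0=[P2,P3,P1] Q1=[] Q2=[]
t=1-3: P2@Q0 runs 2, rem=4, quantum used, demote→Q1. Q0=[P3,P1] Q1=[P2] Q2=[]
t=3-5: P3@Q0 runs 2, rem=2, quantum used, demote→Q1. Q0=[P1] Q1=[P2,P3] Q2=[]
t=5-6: P1@Q0 runs 1, rem=11, I/O yield, promote→Q0. Q0=[P1] Q1=[P2,P3] Q2=[]
t=6-7: P1@Q0 runs 1, rem=10, I/O yield, promote→Q0. Q0=[P1] Q1=[P2,P3] Q2=[]
t=7-8: P1@Q0 runs 1, rem=9, I/O yield, promote→Q0. Q0=[P1] Q1=[P2,P3] Q2=[]
t=8-9: P1@Q0 runs 1, rem=8, I/O yield, promote→Q0. Q0=[P1] Q1=[P2,P3] Q2=[]
t=9-10: P1@Q0 runs 1, rem=7, I/O yield, promote→Q0. Q0=[P1] Q1=[P2,P3] Q2=[]
t=10-11: P1@Q0 runs 1, rem=6, I/O yield, promote→Q0. Q0=[P1] Q1=[P2,P3] Q2=[]
t=11-12: P1@Q0 runs 1, rem=5, I/O yield, promote→Q0. Q0=[P1] Q1=[P2,P3] Q2=[]
t=12-13: P1@Q0 runs 1, rem=4, I/O yield, promote→Q0. Q0=[P1] Q1=[P2,P3] Q2=[]
t=13-14: P1@Q0 runs 1, rem=3, I/O yield, promote→Q0. Q0=[P1] Q1=[P2,P3] Q2=[]
t=14-15: P1@Q0 runs 1, rem=2, I/O yield, promote→Q0. Q0=[P1] Q1=[P2,P3] Q2=[]
t=15-16: P1@Q0 runs 1, rem=1, I/O yield, promote→Q0. Q0=[P1] Q1=[P2,P3] Q2=[]
t=16-17: P1@Q0 runs 1, rem=0, completes. Q0=[] Q1=[P2,P3] Q2=[]
t=17-20: P2@Q1 runs 3, rem=1, I/O yield, promote→Q0. Q0=[P2] Q1=[P3] Q2=[]
t=20-21: P2@Q0 runs 1, rem=0, completes. Q0=[] Q1=[P3] Q2=[]
t=21-23: P3@Q1 runs 2, rem=0, completes. Q0=[] Q1=[] Q2=[]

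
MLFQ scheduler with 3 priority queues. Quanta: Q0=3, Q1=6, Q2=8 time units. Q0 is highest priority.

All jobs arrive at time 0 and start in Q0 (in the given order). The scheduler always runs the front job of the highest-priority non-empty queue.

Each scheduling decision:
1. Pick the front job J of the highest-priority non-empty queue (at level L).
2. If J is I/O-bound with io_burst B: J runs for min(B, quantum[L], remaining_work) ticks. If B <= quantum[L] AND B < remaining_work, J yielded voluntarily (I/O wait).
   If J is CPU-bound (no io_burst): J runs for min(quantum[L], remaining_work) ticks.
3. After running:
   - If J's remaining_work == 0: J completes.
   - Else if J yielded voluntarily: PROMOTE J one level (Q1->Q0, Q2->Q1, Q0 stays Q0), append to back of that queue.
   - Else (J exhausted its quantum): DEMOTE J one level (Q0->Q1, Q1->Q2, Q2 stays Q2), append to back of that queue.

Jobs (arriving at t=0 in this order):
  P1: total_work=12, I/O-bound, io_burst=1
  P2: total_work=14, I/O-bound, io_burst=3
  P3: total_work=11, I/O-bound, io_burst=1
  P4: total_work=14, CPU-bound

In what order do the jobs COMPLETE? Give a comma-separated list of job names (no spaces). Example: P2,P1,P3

Answer: P2,P3,P1,P4

Derivation:
t=0-1: P1@Q0 runs 1, rem=11, I/O yield, promote→Q0. Q0=[P2,P3,P4,P1] Q1=[] Q2=[]
t=1-4: P2@Q0 runs 3, rem=11, I/O yield, promote→Q0. Q0=[P3,P4,P1,P2] Q1=[] Q2=[]
t=4-5: P3@Q0 runs 1, rem=10, I/O yield, promote→Q0. Q0=[P4,P1,P2,P3] Q1=[] Q2=[]
t=5-8: P4@Q0 runs 3, rem=11, quantum used, demote→Q1. Q0=[P1,P2,P3] Q1=[P4] Q2=[]
t=8-9: P1@Q0 runs 1, rem=10, I/O yield, promote→Q0. Q0=[P2,P3,P1] Q1=[P4] Q2=[]
t=9-12: P2@Q0 runs 3, rem=8, I/O yield, promote→Q0. Q0=[P3,P1,P2] Q1=[P4] Q2=[]
t=12-13: P3@Q0 runs 1, rem=9, I/O yield, promote→Q0. Q0=[P1,P2,P3] Q1=[P4] Q2=[]
t=13-14: P1@Q0 runs 1, rem=9, I/O yield, promote→Q0. Q0=[P2,P3,P1] Q1=[P4] Q2=[]
t=14-17: P2@Q0 runs 3, rem=5, I/O yield, promote→Q0. Q0=[P3,P1,P2] Q1=[P4] Q2=[]
t=17-18: P3@Q0 runs 1, rem=8, I/O yield, promote→Q0. Q0=[P1,P2,P3] Q1=[P4] Q2=[]
t=18-19: P1@Q0 runs 1, rem=8, I/O yield, promote→Q0. Q0=[P2,P3,P1] Q1=[P4] Q2=[]
t=19-22: P2@Q0 runs 3, rem=2, I/O yield, promote→Q0. Q0=[P3,P1,P2] Q1=[P4] Q2=[]
t=22-23: P3@Q0 runs 1, rem=7, I/O yield, promote→Q0. Q0=[P1,P2,P3] Q1=[P4] Q2=[]
t=23-24: P1@Q0 runs 1, rem=7, I/O yield, promote→Q0. Q0=[P2,P3,P1] Q1=[P4] Q2=[]
t=24-26: P2@Q0 runs 2, rem=0, completes. Q0=[P3,P1] Q1=[P4] Q2=[]
t=26-27: P3@Q0 runs 1, rem=6, I/O yield, promote→Q0. Q0=[P1,P3] Q1=[P4] Q2=[]
t=27-28: P1@Q0 runs 1, rem=6, I/O yield, promote→Q0. Q0=[P3,P1] Q1=[P4] Q2=[]
t=28-29: P3@Q0 runs 1, rem=5, I/O yield, promote→Q0. Q0=[P1,P3] Q1=[P4] Q2=[]
t=29-30: P1@Q0 runs 1, rem=5, I/O yield, promote→Q0. Q0=[P3,P1] Q1=[P4] Q2=[]
t=30-31: P3@Q0 runs 1, rem=4, I/O yield, promote→Q0. Q0=[P1,P3] Q1=[P4] Q2=[]
t=31-32: P1@Q0 runs 1, rem=4, I/O yield, promote→Q0. Q0=[P3,P1] Q1=[P4] Q2=[]
t=32-33: P3@Q0 runs 1, rem=3, I/O yield, promote→Q0. Q0=[P1,P3] Q1=[P4] Q2=[]
t=33-34: P1@Q0 runs 1, rem=3, I/O yield, promote→Q0. Q0=[P3,P1] Q1=[P4] Q2=[]
t=34-35: P3@Q0 runs 1, rem=2, I/O yield, promote→Q0. Q0=[P1,P3] Q1=[P4] Q2=[]
t=35-36: P1@Q0 runs 1, rem=2, I/O yield, promote→Q0. Q0=[P3,P1] Q1=[P4] Q2=[]
t=36-37: P3@Q0 runs 1, rem=1, I/O yield, promote→Q0. Q0=[P1,P3] Q1=[P4] Q2=[]
t=37-38: P1@Q0 runs 1, rem=1, I/O yield, promote→Q0. Q0=[P3,P1] Q1=[P4] Q2=[]
t=38-39: P3@Q0 runs 1, rem=0, completes. Q0=[P1] Q1=[P4] Q2=[]
t=39-40: P1@Q0 runs 1, rem=0, completes. Q0=[] Q1=[P4] Q2=[]
t=40-46: P4@Q1 runs 6, rem=5, quantum used, demote→Q2. Q0=[] Q1=[] Q2=[P4]
t=46-51: P4@Q2 runs 5, rem=0, completes. Q0=[] Q1=[] Q2=[]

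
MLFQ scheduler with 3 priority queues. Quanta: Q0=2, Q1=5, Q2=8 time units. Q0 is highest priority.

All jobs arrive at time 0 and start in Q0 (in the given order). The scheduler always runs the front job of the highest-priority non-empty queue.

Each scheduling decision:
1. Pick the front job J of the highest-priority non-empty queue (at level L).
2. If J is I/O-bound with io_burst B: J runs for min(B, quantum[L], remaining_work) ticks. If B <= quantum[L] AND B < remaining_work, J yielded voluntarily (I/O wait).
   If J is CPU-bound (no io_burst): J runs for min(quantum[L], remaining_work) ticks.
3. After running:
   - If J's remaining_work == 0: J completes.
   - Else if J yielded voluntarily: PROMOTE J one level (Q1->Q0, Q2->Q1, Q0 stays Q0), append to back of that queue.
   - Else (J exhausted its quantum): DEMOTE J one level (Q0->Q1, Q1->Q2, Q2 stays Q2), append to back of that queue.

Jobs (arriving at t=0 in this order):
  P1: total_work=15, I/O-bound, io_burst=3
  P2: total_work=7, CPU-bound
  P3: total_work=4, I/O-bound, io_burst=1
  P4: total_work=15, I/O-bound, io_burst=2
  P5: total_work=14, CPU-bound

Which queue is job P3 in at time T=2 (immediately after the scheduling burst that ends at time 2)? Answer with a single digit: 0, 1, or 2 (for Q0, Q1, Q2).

Answer: 0

Derivation:
t=0-2: P1@Q0 runs 2, rem=13, quantum used, demote→Q1. Q0=[P2,P3,P4,P5] Q1=[P1] Q2=[]
t=2-4: P2@Q0 runs 2, rem=5, quantum used, demote→Q1. Q0=[P3,P4,P5] Q1=[P1,P2] Q2=[]
t=4-5: P3@Q0 runs 1, rem=3, I/O yield, promote→Q0. Q0=[P4,P5,P3] Q1=[P1,P2] Q2=[]
t=5-7: P4@Q0 runs 2, rem=13, I/O yield, promote→Q0. Q0=[P5,P3,P4] Q1=[P1,P2] Q2=[]
t=7-9: P5@Q0 runs 2, rem=12, quantum used, demote→Q1. Q0=[P3,P4] Q1=[P1,P2,P5] Q2=[]
t=9-10: P3@Q0 runs 1, rem=2, I/O yield, promote→Q0. Q0=[P4,P3] Q1=[P1,P2,P5] Q2=[]
t=10-12: P4@Q0 runs 2, rem=11, I/O yield, promote→Q0. Q0=[P3,P4] Q1=[P1,P2,P5] Q2=[]
t=12-13: P3@Q0 runs 1, rem=1, I/O yield, promote→Q0. Q0=[P4,P3] Q1=[P1,P2,P5] Q2=[]
t=13-15: P4@Q0 runs 2, rem=9, I/O yield, promote→Q0. Q0=[P3,P4] Q1=[P1,P2,P5] Q2=[]
t=15-16: P3@Q0 runs 1, rem=0, completes. Q0=[P4] Q1=[P1,P2,P5] Q2=[]
t=16-18: P4@Q0 runs 2, rem=7, I/O yield, promote→Q0. Q0=[P4] Q1=[P1,P2,P5] Q2=[]
t=18-20: P4@Q0 runs 2, rem=5, I/O yield, promote→Q0. Q0=[P4] Q1=[P1,P2,P5] Q2=[]
t=20-22: P4@Q0 runs 2, rem=3, I/O yield, promote→Q0. Q0=[P4] Q1=[P1,P2,P5] Q2=[]
t=22-24: P4@Q0 runs 2, rem=1, I/O yield, promote→Q0. Q0=[P4] Q1=[P1,P2,P5] Q2=[]
t=24-25: P4@Q0 runs 1, rem=0, completes. Q0=[] Q1=[P1,P2,P5] Q2=[]
t=25-28: P1@Q1 runs 3, rem=10, I/O yield, promote→Q0. Q0=[P1] Q1=[P2,P5] Q2=[]
t=28-30: P1@Q0 runs 2, rem=8, quantum used, demote→Q1. Q0=[] Q1=[P2,P5,P1] Q2=[]
t=30-35: P2@Q1 runs 5, rem=0, completes. Q0=[] Q1=[P5,P1] Q2=[]
t=35-40: P5@Q1 runs 5, rem=7, quantum used, demote→Q2. Q0=[] Q1=[P1] Q2=[P5]
t=40-43: P1@Q1 runs 3, rem=5, I/O yield, promote→Q0. Q0=[P1] Q1=[] Q2=[P5]
t=43-45: P1@Q0 runs 2, rem=3, quantum used, demote→Q1. Q0=[] Q1=[P1] Q2=[P5]
t=45-48: P1@Q1 runs 3, rem=0, completes. Q0=[] Q1=[] Q2=[P5]
t=48-55: P5@Q2 runs 7, rem=0, completes. Q0=[] Q1=[] Q2=[]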